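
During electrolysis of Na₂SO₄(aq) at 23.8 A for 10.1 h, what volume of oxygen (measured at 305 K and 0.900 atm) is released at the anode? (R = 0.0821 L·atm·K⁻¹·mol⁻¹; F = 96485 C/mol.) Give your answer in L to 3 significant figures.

62.4 L

Charge passed = 23.8 × 36360 = 8.654×10^5 C
Moles of electrons = 8.654×10^5 / 96485 = 8.969 mol
2H₂O → O₂ + 4H⁺ + 4e⁻, so n(O₂) = 8.969 / 4 = 2.242 mol
V = nRT/P = 2.242 × 0.0821 × 305 / 0.900 = 62.38 L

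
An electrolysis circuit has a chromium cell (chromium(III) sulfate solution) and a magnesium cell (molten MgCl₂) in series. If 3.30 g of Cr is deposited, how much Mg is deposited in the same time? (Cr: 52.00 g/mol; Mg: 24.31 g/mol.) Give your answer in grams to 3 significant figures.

n(Cr) = 3.30 / 52.00 = 0.06346 mol
Cr³⁺ + 3e⁻ → Cr, so n(e⁻) = 3 × 0.06346 = 0.1904 mol
Same current for the same time ⇒ same n(e⁻) = 0.1904 mol in both cells.
Mg²⁺ + 2e⁻ → Mg, so n(Mg) = 0.1904 / 2 = 0.09520 mol
m(Mg) = 0.09520 × 24.31 = 2.31 g

2.31 g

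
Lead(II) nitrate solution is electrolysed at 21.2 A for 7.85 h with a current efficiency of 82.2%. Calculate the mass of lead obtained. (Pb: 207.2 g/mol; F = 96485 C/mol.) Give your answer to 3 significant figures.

Q = 21.2 × 28260 = 5.991×10^5 C
n(e⁻) = 5.991×10^5 / 96485 = 6.209 mol
Pb²⁺ + 2e⁻ → Pb, so theoretical m(Pb) = 3.105 × 207.2 = 643.4 g
Actual mass = 82.2% × 643.4 = 529 g

529 g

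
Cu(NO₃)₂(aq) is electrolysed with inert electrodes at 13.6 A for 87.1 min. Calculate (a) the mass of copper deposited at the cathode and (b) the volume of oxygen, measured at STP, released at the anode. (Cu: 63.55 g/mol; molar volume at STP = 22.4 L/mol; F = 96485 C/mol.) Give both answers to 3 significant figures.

23.4 g Cu; 4.13 L O₂

Q = 13.6 × 5226 = 71070 C; n(e⁻) = 71070 / 96485 = 0.7366 mol
Cathode: Cu²⁺ + 2e⁻ → Cu → n(Cu) = 0.7366/2 = 0.3683 mol → 23.4 g
Anode: 2H₂O → O₂ + 4H⁺ + 4e⁻ → n(O₂) = 0.7366/4 = 0.1842 mol → 4.13 L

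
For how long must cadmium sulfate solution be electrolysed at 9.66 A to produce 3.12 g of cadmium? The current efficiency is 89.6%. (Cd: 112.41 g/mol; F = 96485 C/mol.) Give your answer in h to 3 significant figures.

0.172 h

n(Cd) = 3.12 / 112.41 = 0.02776 mol
Cd²⁺ + 2e⁻ → Cd, so n(e⁻) = 2 × 0.02776 = 0.05552 mol
Q = 0.05552 × 96485 / 0.896 = 5979 C
t = Q / I = 5979 / 9.66 = 618.9 s = 0.172 h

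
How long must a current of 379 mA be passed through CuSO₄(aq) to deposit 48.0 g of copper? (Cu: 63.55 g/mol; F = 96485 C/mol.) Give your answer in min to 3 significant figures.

n(Cu) = 48.0 / 63.55 = 0.7553 mol
Cu²⁺ + 2e⁻ → Cu, so n(e⁻) = 2 × 0.7553 = 1.511 mol
Q = 1.511 × 96485 = 1.458×10^5 C
t = Q / I = 1.458×10^5 / 0.379 = 3.847×10^5 s = 6410 min

6410 min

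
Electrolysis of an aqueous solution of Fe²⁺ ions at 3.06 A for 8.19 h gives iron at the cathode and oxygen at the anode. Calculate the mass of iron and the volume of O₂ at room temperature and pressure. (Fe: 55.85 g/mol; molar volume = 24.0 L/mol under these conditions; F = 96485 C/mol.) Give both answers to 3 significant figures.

Q = 3.06 × 29484 = 90220 C; n(e⁻) = 90220 / 96485 = 0.9351 mol
Cathode: Fe²⁺ + 2e⁻ → Fe → n(Fe) = 0.9351/2 = 0.4676 mol → 26.1 g
Anode: 2H₂O → O₂ + 4H⁺ + 4e⁻ → n(O₂) = 0.9351/4 = 0.2338 mol → 5.61 L

26.1 g Fe; 5.61 L O₂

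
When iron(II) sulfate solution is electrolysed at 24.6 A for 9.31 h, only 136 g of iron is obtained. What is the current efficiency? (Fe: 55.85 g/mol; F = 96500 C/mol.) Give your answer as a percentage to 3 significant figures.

Q = 24.6 × 33516 = 8.245×10^5 C
n(e⁻) = 8.245×10^5 / 96500 = 8.544 mol
Fe²⁺ + 2e⁻ → Fe, so theoretical n(Fe) = 4.272 mol → 238.6 g
Efficiency = 136 / 238.6 = 0.5700 = 57.0%

57.0%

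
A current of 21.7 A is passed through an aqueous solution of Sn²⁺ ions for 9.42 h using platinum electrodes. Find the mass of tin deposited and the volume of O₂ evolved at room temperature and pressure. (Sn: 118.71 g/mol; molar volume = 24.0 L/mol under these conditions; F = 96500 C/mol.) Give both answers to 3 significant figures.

Q = 21.7 × 33912 = 7.359×10^5 C; n(e⁻) = 7.359×10^5 / 96500 = 7.626 mol
Cathode: Sn²⁺ + 2e⁻ → Sn → n(Sn) = 7.626/2 = 3.813 mol → 453 g
Anode: 2H₂O → O₂ + 4H⁺ + 4e⁻ → n(O₂) = 7.626/4 = 1.907 mol → 45.8 L

453 g Sn; 45.8 L O₂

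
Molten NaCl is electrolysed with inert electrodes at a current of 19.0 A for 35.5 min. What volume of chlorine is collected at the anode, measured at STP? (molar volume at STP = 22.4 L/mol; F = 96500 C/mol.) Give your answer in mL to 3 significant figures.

4700 mL

Q = It = 19.0 × 2130 = 40470 C
Moles of electrons = 40470 / 96500 = 0.4194 mol
2Cl⁻ → Cl₂ + 2e⁻, so n(Cl₂) = 0.4194 / 2 = 0.2097 mol
V = 0.2097 × 22.4 = 4.697 L
= 4700 mL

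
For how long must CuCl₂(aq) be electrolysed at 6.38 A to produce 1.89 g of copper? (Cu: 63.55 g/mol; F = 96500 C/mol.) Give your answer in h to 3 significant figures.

n(Cu) = 1.89 / 63.55 = 0.02974 mol
Cu²⁺ + 2e⁻ → Cu, so n(e⁻) = 2 × 0.02974 = 0.05948 mol
Q = 0.05948 × 96500 = 5740 C
t = Q / I = 5740 / 6.38 = 899.7 s = 0.250 h

0.250 h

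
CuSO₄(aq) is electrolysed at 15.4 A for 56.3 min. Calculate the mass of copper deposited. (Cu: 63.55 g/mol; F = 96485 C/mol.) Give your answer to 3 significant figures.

17.1 g

Charge passed = 15.4 × 3378 = 52020 C
n(e⁻) = Q/F = 52020/96485 = 0.5392 mol
Cu²⁺ + 2e⁻ → Cu, so n(Cu) = 0.5392 / 2 = 0.2696 mol
m = 0.2696 × 63.55 = 17.1 g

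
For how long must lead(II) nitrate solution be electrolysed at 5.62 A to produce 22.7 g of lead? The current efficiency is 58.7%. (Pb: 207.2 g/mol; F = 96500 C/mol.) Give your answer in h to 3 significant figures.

n(Pb) = 22.7 / 207.2 = 0.1096 mol
Pb²⁺ + 2e⁻ → Pb, so n(e⁻) = 2 × 0.1096 = 0.2192 mol
Q = 0.2192 × 96500 / 0.587 = 36040 C
t = Q / I = 36040 / 5.62 = 6413 s = 1.78 h

1.78 h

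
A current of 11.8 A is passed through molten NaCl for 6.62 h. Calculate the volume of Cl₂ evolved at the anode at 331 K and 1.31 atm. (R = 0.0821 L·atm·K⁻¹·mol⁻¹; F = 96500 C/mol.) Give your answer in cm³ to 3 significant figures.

30200 cm³

Charge passed = 11.8 × 23832 = 2.812×10^5 C
n(e⁻) = 2.812×10^5 / 96500 = 2.914 mol
2Cl⁻ → Cl₂ + 2e⁻, so n(Cl₂) = 2.914 / 2 = 1.457 mol
V = nRT/P = 1.457 × 0.0821 × 331 / 1.31 = 30.22 L
= 30200 cm³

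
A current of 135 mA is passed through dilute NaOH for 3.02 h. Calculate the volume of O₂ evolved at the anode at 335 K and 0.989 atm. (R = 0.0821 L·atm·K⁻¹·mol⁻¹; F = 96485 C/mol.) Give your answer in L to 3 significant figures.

0.106 L

Q = It = 0.135 × 10872 = 1468 C
n(e⁻) = Q/F = 1468/96485 = 0.01521 mol
2H₂O → O₂ + 4H⁺ + 4e⁻, so n(O₂) = 0.01521 / 4 = 0.003803 mol
V = nRT/P = 0.003803 × 0.0821 × 335 / 0.989 = 0.1058 L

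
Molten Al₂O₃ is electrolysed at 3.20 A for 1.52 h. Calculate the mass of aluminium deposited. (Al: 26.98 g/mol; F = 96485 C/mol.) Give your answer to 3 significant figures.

1.63 g

Q = 3.20 A × 5472 s = 17510 C
n(e⁻) = 17510 / 96485 = 0.1815 mol
Al³⁺ + 3e⁻ → Al, so n(Al) = 0.1815 / 3 = 0.06050 mol
m = 0.06050 × 26.98 = 1.63 g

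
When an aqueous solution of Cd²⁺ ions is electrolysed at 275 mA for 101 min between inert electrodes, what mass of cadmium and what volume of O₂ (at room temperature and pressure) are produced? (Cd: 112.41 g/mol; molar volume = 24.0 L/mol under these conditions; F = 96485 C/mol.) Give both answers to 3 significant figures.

Q = 0.275 × 6060 = 1667 C; n(e⁻) = 1667 / 96485 = 0.01728 mol
Cathode: Cd²⁺ + 2e⁻ → Cd → n(Cd) = 0.01728/2 = 0.008640 mol → 0.971 g
Anode: 2H₂O → O₂ + 4H⁺ + 4e⁻ → n(O₂) = 0.01728/4 = 0.004320 mol → 0.104 L

0.971 g Cd; 0.104 L O₂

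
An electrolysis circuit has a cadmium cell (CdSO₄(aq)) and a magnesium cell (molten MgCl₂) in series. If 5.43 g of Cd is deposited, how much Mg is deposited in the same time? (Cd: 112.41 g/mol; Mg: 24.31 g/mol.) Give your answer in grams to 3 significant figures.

n(Cd) = 5.43 / 112.41 = 0.04831 mol
Cd²⁺ + 2e⁻ → Cd, so n(e⁻) = 2 × 0.04831 = 0.09662 mol
The cells are in series, so the same charge (and hence the same n(e⁻) = 0.09662 mol) passes through both.
Mg²⁺ + 2e⁻ → Mg, so n(Mg) = 0.09662 / 2 = 0.04831 mol
m(Mg) = 0.04831 × 24.31 = 1.17 g

1.17 g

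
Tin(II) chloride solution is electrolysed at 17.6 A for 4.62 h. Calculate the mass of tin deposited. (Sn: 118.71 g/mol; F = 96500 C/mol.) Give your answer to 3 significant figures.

Q = It = 17.6 × 16632 = 2.927×10^5 C
n(e⁻) = Q/F = 2.927×10^5/96500 = 3.033 mol
Sn²⁺ + 2e⁻ → Sn, so n(Sn) = 3.033 / 2 = 1.517 mol
m = 1.517 × 118.71 = 180 g

180 g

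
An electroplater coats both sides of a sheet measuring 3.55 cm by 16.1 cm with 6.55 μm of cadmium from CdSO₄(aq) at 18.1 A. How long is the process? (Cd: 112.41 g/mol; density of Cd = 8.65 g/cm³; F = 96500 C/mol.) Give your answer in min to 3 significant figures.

1.02 min

Plated area = 2 × 3.55 × 16.1 = 114.3 cm²
Volume = 114.3 × 6.55×10⁻⁴ cm = 0.07487 cm³
m(Cd) = 0.07487 × 8.65 = 0.6476 g
n(Cd) = 0.6476 / 112.41 = 0.005761 mol; n(e⁻) = 2 × 0.005761 = 0.01152 mol
Q = 0.01152 × 96500 = 1112 C
t = 1112 / 18.1 = 61.44 s = 1.02 min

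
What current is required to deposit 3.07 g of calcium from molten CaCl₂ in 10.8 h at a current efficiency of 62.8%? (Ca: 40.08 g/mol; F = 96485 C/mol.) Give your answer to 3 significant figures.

0.605 A

n(Ca) = 3.07 / 40.08 = 0.07660 mol
Ca²⁺ + 2e⁻ → Ca, so n(e⁻) = 2 × 0.07660 = 0.1532 mol
Q = 0.1532 × 96485 / 0.628 = 23540 C
I = Q / t = 23540 / 38880 s = 0.605 A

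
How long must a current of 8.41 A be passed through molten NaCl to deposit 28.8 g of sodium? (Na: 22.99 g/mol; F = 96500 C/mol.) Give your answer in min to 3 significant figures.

n(Na) = 28.8 / 22.99 = 1.253 mol
Na⁺ + e⁻ → Na, so n(e⁻) = 1.253 mol
Q = 1.253 × 96500 = 1.209×10^5 C
t = Q / I = 1.209×10^5 / 8.41 = 14380 s = 240 min

240 min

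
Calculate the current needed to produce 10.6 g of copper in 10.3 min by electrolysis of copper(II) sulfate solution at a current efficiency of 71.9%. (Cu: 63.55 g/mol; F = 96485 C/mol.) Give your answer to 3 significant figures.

n(Cu) = 10.6 / 63.55 = 0.1668 mol
Cu²⁺ + 2e⁻ → Cu, so n(e⁻) = 2 × 0.1668 = 0.3336 mol
Q = 0.3336 × 96485 / 0.719 = 44770 C
I = Q / t = 44770 / 618 s = 72.4 A

72.4 A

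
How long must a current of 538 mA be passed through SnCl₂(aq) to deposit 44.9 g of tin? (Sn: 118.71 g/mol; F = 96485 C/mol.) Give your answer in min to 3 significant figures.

n(Sn) = 44.9 / 118.71 = 0.3782 mol
Sn²⁺ + 2e⁻ → Sn, so n(e⁻) = 2 × 0.3782 = 0.7564 mol
Q = 0.7564 × 96485 = 72980 C
t = Q / I = 72980 / 0.538 = 1.357×10^5 s = 2260 min

2260 min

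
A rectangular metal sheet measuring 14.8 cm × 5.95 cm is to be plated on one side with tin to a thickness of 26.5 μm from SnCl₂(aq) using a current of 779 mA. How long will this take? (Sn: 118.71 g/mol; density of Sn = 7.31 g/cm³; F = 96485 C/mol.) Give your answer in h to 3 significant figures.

0.989 h

Plated area = 14.8 × 5.95 = 88.06 cm²
Volume = 88.06 × 26.5×10⁻⁴ cm = 0.2334 cm³
m(Sn) = 0.2334 × 7.31 = 1.706 g
n(Sn) = 1.706 / 118.71 = 0.01437 mol; n(e⁻) = 2 × 0.01437 = 0.02874 mol
Q = 0.02874 × 96485 = 2773 C
t = 2773 / 0.779 = 3560 s = 0.989 h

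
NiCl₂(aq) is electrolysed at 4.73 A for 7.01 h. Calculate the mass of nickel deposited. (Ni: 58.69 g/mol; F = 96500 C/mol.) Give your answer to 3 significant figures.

36.3 g

Charge passed = 4.73 × 25236 = 1.194×10^5 C
n(e⁻) = 1.194×10^5 / 96500 = 1.237 mol
Ni²⁺ + 2e⁻ → Ni, so n(Ni) = 1.237 / 2 = 0.6185 mol
m = 0.6185 × 58.69 = 36.3 g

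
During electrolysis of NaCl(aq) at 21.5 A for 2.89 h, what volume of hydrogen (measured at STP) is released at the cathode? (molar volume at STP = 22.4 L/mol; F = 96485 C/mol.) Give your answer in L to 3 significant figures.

Q = It = 21.5 × 10404 = 2.237×10^5 C
n(e⁻) = Q/F = 2.237×10^5/96485 = 2.318 mol
2H⁺ + 2e⁻ → H₂, so n(H₂) = 2.318 / 2 = 1.159 mol
V = 1.159 × 22.4 = 25.96 L

26.0 L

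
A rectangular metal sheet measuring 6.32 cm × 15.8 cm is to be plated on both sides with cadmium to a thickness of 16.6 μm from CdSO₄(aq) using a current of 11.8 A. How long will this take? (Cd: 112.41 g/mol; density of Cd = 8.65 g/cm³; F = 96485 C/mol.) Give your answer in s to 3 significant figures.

417 s

Plated area = 2 × 6.32 × 15.8 = 199.7 cm²
Volume = 199.7 × 16.6×10⁻⁴ cm = 0.3315 cm³
m(Cd) = 0.3315 × 8.65 = 2.867 g
n(Cd) = 2.867 / 112.41 = 0.02550 mol; n(e⁻) = 2 × 0.02550 = 0.05100 mol
Q = 0.05100 × 96485 = 4921 C
t = 4921 / 11.8 = 417.0 s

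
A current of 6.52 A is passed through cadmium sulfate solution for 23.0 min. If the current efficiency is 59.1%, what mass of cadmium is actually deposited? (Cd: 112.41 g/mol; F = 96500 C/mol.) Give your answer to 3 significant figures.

Q = 6.52 × 1380 = 8998 C
n(e⁻) = 8998 / 96500 = 0.09324 mol
Cd²⁺ + 2e⁻ → Cd, so theoretical m(Cd) = 0.04662 × 112.41 = 5.241 g
Actual mass = 59.1% × 5.241 = 3.10 g

3.10 g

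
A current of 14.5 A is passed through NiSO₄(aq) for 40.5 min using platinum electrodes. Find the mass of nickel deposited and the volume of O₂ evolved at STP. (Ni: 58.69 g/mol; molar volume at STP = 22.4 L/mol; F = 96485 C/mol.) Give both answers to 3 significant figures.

10.7 g Ni; 2.05 L O₂

Q = 14.5 × 2430 = 35240 C; n(e⁻) = 35240 / 96485 = 0.3652 mol
Cathode: Ni²⁺ + 2e⁻ → Ni → n(Ni) = 0.3652/2 = 0.1826 mol → 10.7 g
Anode: 2H₂O → O₂ + 4H⁺ + 4e⁻ → n(O₂) = 0.3652/4 = 0.09130 mol → 2.05 L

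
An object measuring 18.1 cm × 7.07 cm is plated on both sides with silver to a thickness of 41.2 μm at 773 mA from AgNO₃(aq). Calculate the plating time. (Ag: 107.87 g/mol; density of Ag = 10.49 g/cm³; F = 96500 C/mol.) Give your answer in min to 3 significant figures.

213 min

Plated area = 2 × 18.1 × 7.07 = 255.9 cm²
Volume = 255.9 × 41.2×10⁻⁴ cm = 1.054 cm³
m(Ag) = 1.054 × 10.49 = 11.06 g
n(Ag) = 11.06 / 107.87 = 0.1025 mol; n(e⁻) = 0.1025 mol
Q = 0.1025 × 96500 = 9891 C
t = 9891 / 0.773 = 12800 s = 213 min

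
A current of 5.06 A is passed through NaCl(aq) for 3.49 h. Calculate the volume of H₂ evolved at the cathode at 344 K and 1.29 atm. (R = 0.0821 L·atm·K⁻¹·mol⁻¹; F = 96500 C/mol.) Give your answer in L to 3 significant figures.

Q = It = 5.06 × 12564 = 63570 C
n(e⁻) = Q/F = 63570/96500 = 0.6588 mol
2H⁺ + 2e⁻ → H₂, so n(H₂) = 0.6588 / 2 = 0.3294 mol
V = nRT/P = 0.3294 × 0.0821 × 344 / 1.29 = 7.212 L

7.21 L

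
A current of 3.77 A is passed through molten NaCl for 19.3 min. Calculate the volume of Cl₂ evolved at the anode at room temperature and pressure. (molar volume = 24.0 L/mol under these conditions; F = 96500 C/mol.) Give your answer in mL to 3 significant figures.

543 mL

Q = 3.77 A × 1158 s = 4366 C
n(e⁻) = 4366 / 96500 = 0.04524 mol
2Cl⁻ → Cl₂ + 2e⁻, so n(Cl₂) = 0.04524 / 2 = 0.02262 mol
V = 0.02262 × 24.0 = 0.5429 L
= 543 mL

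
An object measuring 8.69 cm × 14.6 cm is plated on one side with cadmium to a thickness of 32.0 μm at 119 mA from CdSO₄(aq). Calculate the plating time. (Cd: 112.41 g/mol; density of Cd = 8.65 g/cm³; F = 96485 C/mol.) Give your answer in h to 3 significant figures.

14.1 h

Plated area = 8.69 × 14.6 = 126.9 cm²
Volume = 126.9 × 32.0×10⁻⁴ cm = 0.4061 cm³
m(Cd) = 0.4061 × 8.65 = 3.513 g
n(Cd) = 3.513 / 112.41 = 0.03125 mol; n(e⁻) = 2 × 0.03125 = 0.06250 mol
Q = 0.06250 × 96485 = 6030 C
t = 6030 / 0.119 = 50670 s = 14.1 h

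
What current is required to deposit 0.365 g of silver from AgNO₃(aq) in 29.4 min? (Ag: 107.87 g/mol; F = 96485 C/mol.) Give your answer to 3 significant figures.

0.185 A

n(Ag) = 0.365 / 107.87 = 0.003384 mol
Ag⁺ + e⁻ → Ag, so n(e⁻) = 0.003384 mol
Q = 0.003384 × 96485 = 326.5 C
I = Q / t = 326.5 / 1764 s = 0.185 A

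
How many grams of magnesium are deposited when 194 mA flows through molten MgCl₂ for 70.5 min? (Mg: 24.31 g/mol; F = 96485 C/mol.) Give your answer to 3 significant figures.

0.103 g

Q = It = 0.194 × 4230 = 820.6 C
n(e⁻) = Q/F = 820.6/96485 = 0.008505 mol
Mg²⁺ + 2e⁻ → Mg, so n(Mg) = 0.008505 / 2 = 0.004253 mol
m = 0.004253 × 24.31 = 0.103 g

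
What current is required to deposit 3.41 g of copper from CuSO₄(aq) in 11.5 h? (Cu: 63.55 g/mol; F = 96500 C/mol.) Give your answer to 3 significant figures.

n(Cu) = 3.41 / 63.55 = 0.05366 mol
Cu²⁺ + 2e⁻ → Cu, so n(e⁻) = 2 × 0.05366 = 0.1073 mol
Q = 0.1073 × 96500 = 10350 C
I = Q / t = 10350 / 41400 s = 0.250 A

0.250 A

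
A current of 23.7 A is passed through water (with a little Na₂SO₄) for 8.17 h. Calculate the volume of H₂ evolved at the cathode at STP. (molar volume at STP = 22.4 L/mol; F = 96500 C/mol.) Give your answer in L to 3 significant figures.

Charge passed = 23.7 × 29412 = 6.971×10^5 C
Moles of electrons = 6.971×10^5 / 96500 = 7.224 mol
2H⁺ + 2e⁻ → H₂, so n(H₂) = 7.224 / 2 = 3.612 mol
V = 3.612 × 22.4 = 80.91 L

80.9 L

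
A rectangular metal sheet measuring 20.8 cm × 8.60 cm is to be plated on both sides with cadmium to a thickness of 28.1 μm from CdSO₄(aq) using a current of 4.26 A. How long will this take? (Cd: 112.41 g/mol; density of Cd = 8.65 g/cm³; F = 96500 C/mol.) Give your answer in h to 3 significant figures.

Plated area = 2 × 20.8 × 8.60 = 357.8 cm²
Volume = 357.8 × 28.1×10⁻⁴ cm = 1.005 cm³
m(Cd) = 1.005 × 8.65 = 8.693 g
n(Cd) = 8.693 / 112.41 = 0.07733 mol; n(e⁻) = 2 × 0.07733 = 0.1547 mol
Q = 0.1547 × 96500 = 14930 C
t = 14930 / 4.26 = 3505 s = 0.974 h

0.974 h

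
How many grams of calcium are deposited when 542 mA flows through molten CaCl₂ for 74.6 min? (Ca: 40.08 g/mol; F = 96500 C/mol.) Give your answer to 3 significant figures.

0.504 g

Charge passed = 0.542 × 4476 = 2426 C
n(e⁻) = Q/F = 2426/96500 = 0.02514 mol
Ca²⁺ + 2e⁻ → Ca, so n(Ca) = 0.02514 / 2 = 0.01257 mol
m = 0.01257 × 40.08 = 0.504 g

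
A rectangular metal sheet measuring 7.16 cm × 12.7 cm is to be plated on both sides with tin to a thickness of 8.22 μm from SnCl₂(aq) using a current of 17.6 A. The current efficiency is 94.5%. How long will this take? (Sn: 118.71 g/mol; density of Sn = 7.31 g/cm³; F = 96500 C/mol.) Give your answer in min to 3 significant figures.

Plated area = 2 × 7.16 × 12.7 = 181.9 cm²
Volume = 181.9 × 8.22×10⁻⁴ cm = 0.1495 cm³
m(Sn) = 0.1495 × 7.31 = 1.093 g
n(Sn) = 1.093 / 118.71 = 0.009207 mol; n(e⁻) = 2 × 0.009207 = 0.01841 mol
Q = 0.01841 × 96500 / 0.945 = 1880 C
t = 1880 / 17.6 = 106.8 s = 1.78 min

1.78 min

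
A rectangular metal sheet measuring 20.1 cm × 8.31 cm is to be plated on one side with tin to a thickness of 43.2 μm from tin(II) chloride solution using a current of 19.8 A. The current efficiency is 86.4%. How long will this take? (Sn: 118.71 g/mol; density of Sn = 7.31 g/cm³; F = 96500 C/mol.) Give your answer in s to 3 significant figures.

Plated area = 20.1 × 8.31 = 167.0 cm²
Volume = 167.0 × 43.2×10⁻⁴ cm = 0.7214 cm³
m(Sn) = 0.7214 × 7.31 = 5.273 g
n(Sn) = 5.273 / 118.71 = 0.04442 mol; n(e⁻) = 2 × 0.04442 = 0.08884 mol
Q = 0.08884 × 96500 / 0.864 = 9923 C
t = 9923 / 19.8 = 501.2 s

501 s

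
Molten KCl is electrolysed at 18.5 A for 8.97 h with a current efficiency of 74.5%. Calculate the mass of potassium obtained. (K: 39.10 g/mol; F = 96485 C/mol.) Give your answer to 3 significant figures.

180 g

Q = 18.5 × 32292 = 5.974×10^5 C
n(e⁻) = 5.974×10^5 / 96485 = 6.192 mol
K⁺ + e⁻ → K, so theoretical m(K) = 6.192 × 39.10 = 242.1 g
Actual mass = 74.5% × 242.1 = 180 g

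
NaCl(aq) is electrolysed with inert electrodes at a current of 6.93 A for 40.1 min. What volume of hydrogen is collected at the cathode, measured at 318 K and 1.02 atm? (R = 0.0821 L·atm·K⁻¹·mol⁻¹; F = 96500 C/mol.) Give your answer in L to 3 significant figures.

Charge passed = 6.93 × 2406 = 16670 C
Moles of electrons = 16670 / 96500 = 0.1727 mol
2H⁺ + 2e⁻ → H₂, so n(H₂) = 0.1727 / 2 = 0.08635 mol
V = nRT/P = 0.08635 × 0.0821 × 318 / 1.02 = 2.210 L

2.21 L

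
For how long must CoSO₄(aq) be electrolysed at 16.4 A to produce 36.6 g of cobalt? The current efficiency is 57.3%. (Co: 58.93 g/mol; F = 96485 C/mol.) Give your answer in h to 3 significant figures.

n(Co) = 36.6 / 58.93 = 0.6211 mol
Co²⁺ + 2e⁻ → Co, so n(e⁻) = 2 × 0.6211 = 1.242 mol
Q = 1.242 × 96485 / 0.573 = 2.091×10^5 C
t = Q / I = 2.091×10^5 / 16.4 = 12750 s = 3.54 h

3.54 h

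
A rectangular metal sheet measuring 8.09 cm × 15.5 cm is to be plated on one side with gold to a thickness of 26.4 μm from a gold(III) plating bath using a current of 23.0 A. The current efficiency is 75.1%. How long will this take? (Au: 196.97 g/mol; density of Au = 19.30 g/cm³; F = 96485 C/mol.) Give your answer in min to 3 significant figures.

9.06 min

Plated area = 8.09 × 15.5 = 125.4 cm²
Volume = 125.4 × 26.4×10⁻⁴ cm = 0.3311 cm³
m(Au) = 0.3311 × 19.30 = 6.390 g
n(Au) = 6.390 / 196.97 = 0.03244 mol; n(e⁻) = 3 × 0.03244 = 0.09732 mol
Q = 0.09732 × 96485 / 0.751 = 12500 C
t = 12500 / 23.0 = 543.5 s = 9.06 min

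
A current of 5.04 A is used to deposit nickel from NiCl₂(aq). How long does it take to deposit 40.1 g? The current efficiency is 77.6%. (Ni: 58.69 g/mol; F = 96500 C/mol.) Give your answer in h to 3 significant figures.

9.37 h

n(Ni) = 40.1 / 58.69 = 0.6833 mol
Ni²⁺ + 2e⁻ → Ni, so n(e⁻) = 2 × 0.6833 = 1.367 mol
Q = 1.367 × 96500 / 0.776 = 1.700×10^5 C
t = Q / I = 1.700×10^5 / 5.04 = 33730 s = 9.37 h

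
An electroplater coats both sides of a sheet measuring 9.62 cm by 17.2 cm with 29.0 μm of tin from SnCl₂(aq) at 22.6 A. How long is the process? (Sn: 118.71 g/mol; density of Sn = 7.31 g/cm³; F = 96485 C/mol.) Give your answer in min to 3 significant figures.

Plated area = 2 × 9.62 × 17.2 = 330.9 cm²
Volume = 330.9 × 29.0×10⁻⁴ cm = 0.9596 cm³
m(Sn) = 0.9596 × 7.31 = 7.015 g
n(Sn) = 7.015 / 118.71 = 0.05909 mol; n(e⁻) = 2 × 0.05909 = 0.1182 mol
Q = 0.1182 × 96485 = 11400 C
t = 11400 / 22.6 = 504.4 s = 8.41 min

8.41 min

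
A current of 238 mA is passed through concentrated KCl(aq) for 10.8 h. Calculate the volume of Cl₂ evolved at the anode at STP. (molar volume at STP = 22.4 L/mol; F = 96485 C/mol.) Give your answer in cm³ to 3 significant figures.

Q = 0.238 A × 38880 s = 9253 C
Moles of electrons = 9253 / 96485 = 0.09590 mol
2Cl⁻ → Cl₂ + 2e⁻, so n(Cl₂) = 0.09590 / 2 = 0.04795 mol
V = 0.04795 × 22.4 = 1.074 L
= 1070 cm³

1070 cm³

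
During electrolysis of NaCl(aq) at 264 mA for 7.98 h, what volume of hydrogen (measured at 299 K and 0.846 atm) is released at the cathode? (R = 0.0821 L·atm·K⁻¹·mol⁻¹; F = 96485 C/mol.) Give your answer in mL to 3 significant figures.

1140 mL

Charge passed = 0.264 × 28728 = 7584 C
n(e⁻) = Q/F = 7584/96485 = 0.07860 mol
2H⁺ + 2e⁻ → H₂, so n(H₂) = 0.07860 / 2 = 0.03930 mol
V = nRT/P = 0.03930 × 0.0821 × 299 / 0.846 = 1.140 L
= 1140 mL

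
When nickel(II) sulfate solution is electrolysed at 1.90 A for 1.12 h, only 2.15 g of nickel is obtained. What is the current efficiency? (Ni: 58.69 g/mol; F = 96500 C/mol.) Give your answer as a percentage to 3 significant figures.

Q = 1.90 × 4032 = 7661 C
n(e⁻) = 7661 / 96500 = 0.07939 mol
Ni²⁺ + 2e⁻ → Ni, so theoretical n(Ni) = 0.03970 mol → 2.330 g
Efficiency = 2.15 / 2.330 = 0.9227 = 92.3%

92.3%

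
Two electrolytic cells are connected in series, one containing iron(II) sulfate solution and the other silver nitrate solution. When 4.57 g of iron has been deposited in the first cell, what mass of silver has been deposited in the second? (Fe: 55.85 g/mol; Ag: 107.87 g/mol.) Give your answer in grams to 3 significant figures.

n(Fe) = 4.57 / 55.85 = 0.08183 mol
Fe²⁺ + 2e⁻ → Fe, so n(e⁻) = 2 × 0.08183 = 0.1637 mol
Since the cells are in series, n(e⁻) in the Ag cell is also 0.1637 mol.
Ag⁺ + e⁻ → Ag, so n(Ag) = 0.1637 mol
m(Ag) = 0.1637 × 107.87 = 17.7 g

17.7 g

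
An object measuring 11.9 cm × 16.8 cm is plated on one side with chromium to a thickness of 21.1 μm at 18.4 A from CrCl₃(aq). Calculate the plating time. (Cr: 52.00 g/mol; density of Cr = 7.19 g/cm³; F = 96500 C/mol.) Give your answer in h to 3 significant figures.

Plated area = 11.9 × 16.8 = 199.9 cm²
Volume = 199.9 × 21.1×10⁻⁴ cm = 0.4218 cm³
m(Cr) = 0.4218 × 7.19 = 3.033 g
n(Cr) = 3.033 / 52.00 = 0.05833 mol; n(e⁻) = 3 × 0.05833 = 0.1750 mol
Q = 0.1750 × 96500 = 16890 C
t = 16890 / 18.4 = 917.9 s = 0.255 h

0.255 h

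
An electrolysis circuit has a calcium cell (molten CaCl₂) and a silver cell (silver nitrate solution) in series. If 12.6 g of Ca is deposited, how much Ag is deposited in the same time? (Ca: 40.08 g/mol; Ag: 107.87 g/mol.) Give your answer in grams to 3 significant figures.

n(Ca) = 12.6 / 40.08 = 0.3144 mol
Ca²⁺ + 2e⁻ → Ca, so n(e⁻) = 2 × 0.3144 = 0.6288 mol
The cells are in series, so the same charge (and hence the same n(e⁻) = 0.6288 mol) passes through both.
Ag⁺ + e⁻ → Ag, so n(Ag) = 0.6288 mol
m(Ag) = 0.6288 × 107.87 = 67.8 g

67.8 g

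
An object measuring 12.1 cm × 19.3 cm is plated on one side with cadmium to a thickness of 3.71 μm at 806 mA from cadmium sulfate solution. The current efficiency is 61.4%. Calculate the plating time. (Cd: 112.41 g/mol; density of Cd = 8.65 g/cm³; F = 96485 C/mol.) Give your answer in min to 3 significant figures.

43.3 min

Plated area = 12.1 × 19.3 = 233.5 cm²
Volume = 233.5 × 3.71×10⁻⁴ cm = 0.08663 cm³
m(Cd) = 0.08663 × 8.65 = 0.7493 g
n(Cd) = 0.7493 / 112.41 = 0.006666 mol; n(e⁻) = 2 × 0.006666 = 0.01333 mol
Q = 0.01333 × 96485 / 0.614 = 2095 C
t = 2095 / 0.806 = 2599 s = 43.3 min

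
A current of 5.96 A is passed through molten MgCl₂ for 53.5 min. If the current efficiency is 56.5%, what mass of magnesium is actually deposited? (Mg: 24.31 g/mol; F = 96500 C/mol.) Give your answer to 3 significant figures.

Q = 5.96 × 3210 = 19130 C
n(e⁻) = 19130 / 96500 = 0.1982 mol
Mg²⁺ + 2e⁻ → Mg, so theoretical m(Mg) = 0.09910 × 24.31 = 2.409 g
Actual mass = 56.5% × 2.409 = 1.36 g

1.36 g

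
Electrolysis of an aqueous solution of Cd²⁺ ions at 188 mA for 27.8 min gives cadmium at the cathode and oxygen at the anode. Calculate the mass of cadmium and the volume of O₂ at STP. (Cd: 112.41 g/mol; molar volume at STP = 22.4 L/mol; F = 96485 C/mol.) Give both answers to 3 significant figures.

Q = 0.188 × 1668 = 313.6 C; n(e⁻) = 313.6 / 96485 = 0.003250 mol
Cathode: Cd²⁺ + 2e⁻ → Cd → n(Cd) = 0.003250/2 = 0.001625 mol → 0.183 g
Anode: 2H₂O → O₂ + 4H⁺ + 4e⁻ → n(O₂) = 0.003250/4 = 8.125×10^-4 mol → 0.0182 L

0.183 g Cd; 0.0182 L O₂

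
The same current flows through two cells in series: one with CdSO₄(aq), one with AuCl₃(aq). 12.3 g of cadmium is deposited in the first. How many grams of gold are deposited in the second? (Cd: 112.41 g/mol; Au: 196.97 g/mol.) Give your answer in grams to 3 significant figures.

14.4 g

n(Cd) = 12.3 / 112.41 = 0.1094 mol
Cd²⁺ + 2e⁻ → Cd, so n(e⁻) = 2 × 0.1094 = 0.2188 mol
Same current for the same time ⇒ same n(e⁻) = 0.2188 mol in both cells.
Au³⁺ + 3e⁻ → Au, so n(Au) = 0.2188 / 3 = 0.07293 mol
m(Au) = 0.07293 × 196.97 = 14.4 g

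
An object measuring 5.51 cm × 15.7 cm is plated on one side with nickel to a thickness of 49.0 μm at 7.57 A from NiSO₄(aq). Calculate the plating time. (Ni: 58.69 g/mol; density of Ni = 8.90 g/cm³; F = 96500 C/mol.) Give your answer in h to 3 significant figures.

Plated area = 5.51 × 15.7 = 86.51 cm²
Volume = 86.51 × 49.0×10⁻⁴ cm = 0.4239 cm³
m(Ni) = 0.4239 × 8.90 = 3.773 g
n(Ni) = 3.773 / 58.69 = 0.06429 mol; n(e⁻) = 2 × 0.06429 = 0.1286 mol
Q = 0.1286 × 96500 = 12410 C
t = 12410 / 7.57 = 1639 s = 0.455 h

0.455 h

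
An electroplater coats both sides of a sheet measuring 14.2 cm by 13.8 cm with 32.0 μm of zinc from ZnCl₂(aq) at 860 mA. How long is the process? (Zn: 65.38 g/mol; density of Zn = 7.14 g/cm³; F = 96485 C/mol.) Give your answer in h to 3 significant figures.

8.54 h

Plated area = 2 × 14.2 × 13.8 = 391.9 cm²
Volume = 391.9 × 32.0×10⁻⁴ cm = 1.254 cm³
m(Zn) = 1.254 × 7.14 = 8.954 g
n(Zn) = 8.954 / 65.38 = 0.1370 mol; n(e⁻) = 2 × 0.1370 = 0.2740 mol
Q = 0.2740 × 96485 = 26440 C
t = 26440 / 0.860 = 30740 s = 8.54 h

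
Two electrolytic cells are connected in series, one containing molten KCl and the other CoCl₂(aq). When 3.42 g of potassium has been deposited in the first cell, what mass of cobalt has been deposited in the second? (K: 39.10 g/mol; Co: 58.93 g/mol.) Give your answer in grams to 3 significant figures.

n(K) = 3.42 / 39.10 = 0.08747 mol
K⁺ + e⁻ → K, so n(e⁻) = 0.08747 mol
Since the cells are in series, n(e⁻) in the Co cell is also 0.08747 mol.
Co²⁺ + 2e⁻ → Co, so n(Co) = 0.08747 / 2 = 0.04374 mol
m(Co) = 0.04374 × 58.93 = 2.58 g

2.58 g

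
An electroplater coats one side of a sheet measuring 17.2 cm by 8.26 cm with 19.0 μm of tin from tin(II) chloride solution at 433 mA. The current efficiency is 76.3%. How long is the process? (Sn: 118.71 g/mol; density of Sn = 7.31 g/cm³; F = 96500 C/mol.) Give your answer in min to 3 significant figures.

Plated area = 17.2 × 8.26 = 142.1 cm²
Volume = 142.1 × 19.0×10⁻⁴ cm = 0.2700 cm³
m(Sn) = 0.2700 × 7.31 = 1.974 g
n(Sn) = 1.974 / 118.71 = 0.01663 mol; n(e⁻) = 2 × 0.01663 = 0.03326 mol
Q = 0.03326 × 96500 / 0.763 = 4207 C
t = 4207 / 0.433 = 9716 s = 162 min

162 min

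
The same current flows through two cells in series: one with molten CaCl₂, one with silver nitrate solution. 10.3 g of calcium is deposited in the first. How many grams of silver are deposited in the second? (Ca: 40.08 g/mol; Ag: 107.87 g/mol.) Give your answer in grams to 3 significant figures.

n(Ca) = 10.3 / 40.08 = 0.2570 mol
Ca²⁺ + 2e⁻ → Ca, so n(e⁻) = 2 × 0.2570 = 0.5140 mol
Same current for the same time ⇒ same n(e⁻) = 0.5140 mol in both cells.
Ag⁺ + e⁻ → Ag, so n(Ag) = 0.5140 mol
m(Ag) = 0.5140 × 107.87 = 55.4 g

55.4 g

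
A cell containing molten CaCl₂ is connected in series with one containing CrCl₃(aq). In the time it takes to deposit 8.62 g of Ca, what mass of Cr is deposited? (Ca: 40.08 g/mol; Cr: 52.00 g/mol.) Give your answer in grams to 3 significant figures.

n(Ca) = 8.62 / 40.08 = 0.2151 mol
Ca²⁺ + 2e⁻ → Ca, so n(e⁻) = 2 × 0.2151 = 0.4302 mol
Same current for the same time ⇒ same n(e⁻) = 0.4302 mol in both cells.
Cr³⁺ + 3e⁻ → Cr, so n(Cr) = 0.4302 / 3 = 0.1434 mol
m(Cr) = 0.1434 × 52.00 = 7.46 g

7.46 g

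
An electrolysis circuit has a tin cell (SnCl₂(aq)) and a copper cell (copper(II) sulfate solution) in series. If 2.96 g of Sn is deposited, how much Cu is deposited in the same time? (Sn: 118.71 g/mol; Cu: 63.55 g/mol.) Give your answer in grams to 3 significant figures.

1.58 g

n(Sn) = 2.96 / 118.71 = 0.02493 mol
Sn²⁺ + 2e⁻ → Sn, so n(e⁻) = 2 × 0.02493 = 0.04986 mol
In series, the same 0.04986 mol of electrons flows through the second cell.
Cu²⁺ + 2e⁻ → Cu, so n(Cu) = 0.04986 / 2 = 0.02493 mol
m(Cu) = 0.02493 × 63.55 = 1.58 g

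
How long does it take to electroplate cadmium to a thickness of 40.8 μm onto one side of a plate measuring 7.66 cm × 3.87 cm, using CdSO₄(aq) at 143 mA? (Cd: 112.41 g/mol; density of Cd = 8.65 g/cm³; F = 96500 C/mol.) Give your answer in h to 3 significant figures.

Plated area = 7.66 × 3.87 = 29.64 cm²
Volume = 29.64 × 40.8×10⁻⁴ cm = 0.1209 cm³
m(Cd) = 0.1209 × 8.65 = 1.046 g
n(Cd) = 1.046 / 112.41 = 0.009305 mol; n(e⁻) = 2 × 0.009305 = 0.01861 mol
Q = 0.01861 × 96500 = 1796 C
t = 1796 / 0.143 = 12560 s = 3.49 h

3.49 h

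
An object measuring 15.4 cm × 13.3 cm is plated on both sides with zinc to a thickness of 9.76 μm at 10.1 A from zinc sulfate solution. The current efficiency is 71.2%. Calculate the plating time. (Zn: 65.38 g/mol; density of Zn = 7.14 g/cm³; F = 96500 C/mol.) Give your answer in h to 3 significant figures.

Plated area = 2 × 15.4 × 13.3 = 409.6 cm²
Volume = 409.6 × 9.76×10⁻⁴ cm = 0.3998 cm³
m(Zn) = 0.3998 × 7.14 = 2.855 g
n(Zn) = 2.855 / 65.38 = 0.04367 mol; n(e⁻) = 2 × 0.04367 = 0.08734 mol
Q = 0.08734 × 96500 / 0.712 = 11840 C
t = 11840 / 10.1 = 1172 s = 0.326 h

0.326 h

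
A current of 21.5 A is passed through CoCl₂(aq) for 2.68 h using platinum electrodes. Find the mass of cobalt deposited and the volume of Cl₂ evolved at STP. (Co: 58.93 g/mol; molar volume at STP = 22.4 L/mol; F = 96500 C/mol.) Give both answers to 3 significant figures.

Q = 21.5 × 9648 = 2.074×10^5 C; n(e⁻) = 2.074×10^5 / 96500 = 2.149 mol
Cathode: Co²⁺ + 2e⁻ → Co → n(Co) = 2.149/2 = 1.075 mol → 63.3 g
Anode: 2Cl⁻ → Cl₂ + 2e⁻ → n(Cl₂) = 2.149/2 = 1.075 mol → 24.1 L

63.3 g Co; 24.1 L Cl₂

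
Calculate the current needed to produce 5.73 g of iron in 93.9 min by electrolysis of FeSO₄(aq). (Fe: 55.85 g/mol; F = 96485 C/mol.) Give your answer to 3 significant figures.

n(Fe) = 5.73 / 55.85 = 0.1026 mol
Fe²⁺ + 2e⁻ → Fe, so n(e⁻) = 2 × 0.1026 = 0.2052 mol
Q = 0.2052 × 96485 = 19800 C
I = Q / t = 19800 / 5634 s = 3.51 A

3.51 A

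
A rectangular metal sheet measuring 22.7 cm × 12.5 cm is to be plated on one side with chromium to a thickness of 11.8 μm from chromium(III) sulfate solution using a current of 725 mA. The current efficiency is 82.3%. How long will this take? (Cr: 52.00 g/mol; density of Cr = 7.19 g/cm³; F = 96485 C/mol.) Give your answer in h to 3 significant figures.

Plated area = 22.7 × 12.5 = 283.8 cm²
Volume = 283.8 × 11.8×10⁻⁴ cm = 0.3349 cm³
m(Cr) = 0.3349 × 7.19 = 2.408 g
n(Cr) = 2.408 / 52.00 = 0.04631 mol; n(e⁻) = 3 × 0.04631 = 0.1389 mol
Q = 0.1389 × 96485 / 0.823 = 16280 C
t = 16280 / 0.725 = 22460 s = 6.24 h

6.24 h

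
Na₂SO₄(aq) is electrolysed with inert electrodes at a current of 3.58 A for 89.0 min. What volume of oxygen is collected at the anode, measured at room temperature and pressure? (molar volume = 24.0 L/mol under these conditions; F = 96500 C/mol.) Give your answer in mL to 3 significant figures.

Q = 3.58 A × 5340 s = 19120 C
n(e⁻) = 19120 / 96500 = 0.1981 mol
2H₂O → O₂ + 4H⁺ + 4e⁻, so n(O₂) = 0.1981 / 4 = 0.04953 mol
V = 0.04953 × 24.0 = 1.189 L
= 1190 mL

1190 mL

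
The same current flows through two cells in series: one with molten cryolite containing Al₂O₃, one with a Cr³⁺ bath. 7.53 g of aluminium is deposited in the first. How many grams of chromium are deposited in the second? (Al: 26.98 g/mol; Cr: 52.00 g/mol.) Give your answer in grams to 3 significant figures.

n(Al) = 7.53 / 26.98 = 0.2791 mol
Al³⁺ + 3e⁻ → Al, so n(e⁻) = 3 × 0.2791 = 0.8373 mol
In series, the same 0.8373 mol of electrons flows through the second cell.
Cr³⁺ + 3e⁻ → Cr, so n(Cr) = 0.8373 / 3 = 0.2791 mol
m(Cr) = 0.2791 × 52.00 = 14.5 g

14.5 g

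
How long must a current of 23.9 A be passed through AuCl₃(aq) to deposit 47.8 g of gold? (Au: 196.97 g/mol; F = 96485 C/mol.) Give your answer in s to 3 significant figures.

n(Au) = 47.8 / 196.97 = 0.2427 mol
Au³⁺ + 3e⁻ → Au, so n(e⁻) = 3 × 0.2427 = 0.7281 mol
Q = 0.7281 × 96485 = 70250 C
t = Q / I = 70250 / 23.9 = 2939 s

2940 s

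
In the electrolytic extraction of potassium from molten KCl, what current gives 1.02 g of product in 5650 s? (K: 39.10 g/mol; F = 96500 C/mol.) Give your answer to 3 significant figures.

0.446 A

n(K) = 1.02 / 39.10 = 0.02609 mol
K⁺ + e⁻ → K, so n(e⁻) = 0.02609 mol
Q = 0.02609 × 96500 = 2518 C
I = Q / t = 2518 / 5650 s = 0.446 A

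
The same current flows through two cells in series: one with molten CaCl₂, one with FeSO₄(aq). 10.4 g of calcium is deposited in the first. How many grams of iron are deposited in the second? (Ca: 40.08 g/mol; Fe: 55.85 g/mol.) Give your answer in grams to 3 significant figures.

n(Ca) = 10.4 / 40.08 = 0.2595 mol
Ca²⁺ + 2e⁻ → Ca, so n(e⁻) = 2 × 0.2595 = 0.5190 mol
In series, the same 0.5190 mol of electrons flows through the second cell.
Fe²⁺ + 2e⁻ → Fe, so n(Fe) = 0.5190 / 2 = 0.2595 mol
m(Fe) = 0.2595 × 55.85 = 14.5 g

14.5 g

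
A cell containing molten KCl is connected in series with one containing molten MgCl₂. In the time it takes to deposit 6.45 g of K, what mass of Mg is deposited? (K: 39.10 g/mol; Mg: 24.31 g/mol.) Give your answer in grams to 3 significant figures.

2.01 g

n(K) = 6.45 / 39.10 = 0.1650 mol
K⁺ + e⁻ → K, so n(e⁻) = 0.1650 mol
The cells are in series, so the same charge (and hence the same n(e⁻) = 0.1650 mol) passes through both.
Mg²⁺ + 2e⁻ → Mg, so n(Mg) = 0.1650 / 2 = 0.08250 mol
m(Mg) = 0.08250 × 24.31 = 2.01 g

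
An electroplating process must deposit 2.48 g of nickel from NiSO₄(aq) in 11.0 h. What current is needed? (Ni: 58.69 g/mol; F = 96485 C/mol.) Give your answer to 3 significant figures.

n(Ni) = 2.48 / 58.69 = 0.04226 mol
Ni²⁺ + 2e⁻ → Ni, so n(e⁻) = 2 × 0.04226 = 0.08452 mol
Q = 0.08452 × 96485 = 8155 C
I = Q / t = 8155 / 39600 s = 0.206 A

0.206 A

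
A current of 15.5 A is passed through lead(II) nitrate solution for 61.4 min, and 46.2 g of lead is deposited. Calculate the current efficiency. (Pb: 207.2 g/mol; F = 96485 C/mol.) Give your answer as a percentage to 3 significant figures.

Q = 15.5 × 3684 = 57100 C
n(e⁻) = 57100 / 96485 = 0.5918 mol
Pb²⁺ + 2e⁻ → Pb, so theoretical n(Pb) = 0.2959 mol → 61.31 g
Efficiency = 46.2 / 61.31 = 0.7535 = 75.4%

75.4%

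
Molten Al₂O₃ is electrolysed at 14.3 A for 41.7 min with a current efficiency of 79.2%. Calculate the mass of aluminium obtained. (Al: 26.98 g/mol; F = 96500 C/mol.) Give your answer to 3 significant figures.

2.64 g

Q = 14.3 × 2502 = 35780 C
n(e⁻) = 35780 / 96500 = 0.3708 mol
Al³⁺ + 3e⁻ → Al, so theoretical m(Al) = 0.1236 × 26.98 = 3.335 g
Actual mass = 79.2% × 3.335 = 2.64 g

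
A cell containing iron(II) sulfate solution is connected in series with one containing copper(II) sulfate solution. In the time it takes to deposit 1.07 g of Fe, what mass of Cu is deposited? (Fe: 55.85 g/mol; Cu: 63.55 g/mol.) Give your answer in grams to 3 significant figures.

n(Fe) = 1.07 / 55.85 = 0.01916 mol
Fe²⁺ + 2e⁻ → Fe, so n(e⁻) = 2 × 0.01916 = 0.03832 mol
The cells are in series, so the same charge (and hence the same n(e⁻) = 0.03832 mol) passes through both.
Cu²⁺ + 2e⁻ → Cu, so n(Cu) = 0.03832 / 2 = 0.01916 mol
m(Cu) = 0.01916 × 63.55 = 1.22 g

1.22 g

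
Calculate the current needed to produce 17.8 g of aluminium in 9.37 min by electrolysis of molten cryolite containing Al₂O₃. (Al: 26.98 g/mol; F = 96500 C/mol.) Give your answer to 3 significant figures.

340 A

n(Al) = 17.8 / 26.98 = 0.6597 mol
Al³⁺ + 3e⁻ → Al, so n(e⁻) = 3 × 0.6597 = 1.979 mol
Q = 1.979 × 96500 = 1.910×10^5 C
I = Q / t = 1.910×10^5 / 562.2 s = 340 A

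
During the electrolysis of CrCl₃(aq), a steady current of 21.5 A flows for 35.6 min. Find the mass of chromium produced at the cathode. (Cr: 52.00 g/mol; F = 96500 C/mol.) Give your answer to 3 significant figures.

8.25 g

Q = It = 21.5 × 2136 = 45920 C
n(e⁻) = Q/F = 45920/96500 = 0.4759 mol
Cr³⁺ + 3e⁻ → Cr, so n(Cr) = 0.4759 / 3 = 0.1586 mol
m = 0.1586 × 52.00 = 8.25 g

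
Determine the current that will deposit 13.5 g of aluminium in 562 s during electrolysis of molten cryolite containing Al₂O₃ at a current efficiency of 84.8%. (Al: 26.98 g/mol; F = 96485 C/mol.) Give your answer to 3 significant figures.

304 A

n(Al) = 13.5 / 26.98 = 0.5004 mol
Al³⁺ + 3e⁻ → Al, so n(e⁻) = 3 × 0.5004 = 1.501 mol
Q = 1.501 × 96485 / 0.848 = 1.708×10^5 C
I = Q / t = 1.708×10^5 / 562 s = 304 A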